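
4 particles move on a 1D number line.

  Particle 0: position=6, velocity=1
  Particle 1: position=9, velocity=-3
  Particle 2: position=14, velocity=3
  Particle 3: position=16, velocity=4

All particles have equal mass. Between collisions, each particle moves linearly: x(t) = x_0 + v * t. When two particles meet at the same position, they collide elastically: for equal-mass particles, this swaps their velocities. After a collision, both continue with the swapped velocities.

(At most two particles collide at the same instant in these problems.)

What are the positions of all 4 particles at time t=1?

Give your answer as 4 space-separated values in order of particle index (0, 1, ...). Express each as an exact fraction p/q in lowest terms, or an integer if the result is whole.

Answer: 6 7 17 20

Derivation:
Collision at t=3/4: particles 0 and 1 swap velocities; positions: p0=27/4 p1=27/4 p2=65/4 p3=19; velocities now: v0=-3 v1=1 v2=3 v3=4
Advance to t=1 (no further collisions before then); velocities: v0=-3 v1=1 v2=3 v3=4; positions = 6 7 17 20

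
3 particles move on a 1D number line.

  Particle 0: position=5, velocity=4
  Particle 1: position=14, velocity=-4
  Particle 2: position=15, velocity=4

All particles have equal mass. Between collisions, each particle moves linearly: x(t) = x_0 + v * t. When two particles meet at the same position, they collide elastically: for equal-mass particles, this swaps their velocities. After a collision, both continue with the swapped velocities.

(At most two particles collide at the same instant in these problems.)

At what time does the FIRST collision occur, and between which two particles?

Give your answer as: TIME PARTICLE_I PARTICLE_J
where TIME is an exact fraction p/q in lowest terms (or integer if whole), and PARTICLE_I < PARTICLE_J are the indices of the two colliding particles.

Pair (0,1): pos 5,14 vel 4,-4 -> gap=9, closing at 8/unit, collide at t=9/8
Pair (1,2): pos 14,15 vel -4,4 -> not approaching (rel speed -8 <= 0)
Earliest collision: t=9/8 between 0 and 1

Answer: 9/8 0 1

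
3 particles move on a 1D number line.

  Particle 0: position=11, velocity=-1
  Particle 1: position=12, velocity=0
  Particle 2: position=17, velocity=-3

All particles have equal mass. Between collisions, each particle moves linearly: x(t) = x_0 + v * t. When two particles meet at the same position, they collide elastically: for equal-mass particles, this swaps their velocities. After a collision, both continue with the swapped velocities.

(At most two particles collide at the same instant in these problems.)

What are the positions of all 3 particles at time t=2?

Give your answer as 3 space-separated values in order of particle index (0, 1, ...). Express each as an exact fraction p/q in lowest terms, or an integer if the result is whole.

Answer: 9 11 12

Derivation:
Collision at t=5/3: particles 1 and 2 swap velocities; positions: p0=28/3 p1=12 p2=12; velocities now: v0=-1 v1=-3 v2=0
Advance to t=2 (no further collisions before then); velocities: v0=-1 v1=-3 v2=0; positions = 9 11 12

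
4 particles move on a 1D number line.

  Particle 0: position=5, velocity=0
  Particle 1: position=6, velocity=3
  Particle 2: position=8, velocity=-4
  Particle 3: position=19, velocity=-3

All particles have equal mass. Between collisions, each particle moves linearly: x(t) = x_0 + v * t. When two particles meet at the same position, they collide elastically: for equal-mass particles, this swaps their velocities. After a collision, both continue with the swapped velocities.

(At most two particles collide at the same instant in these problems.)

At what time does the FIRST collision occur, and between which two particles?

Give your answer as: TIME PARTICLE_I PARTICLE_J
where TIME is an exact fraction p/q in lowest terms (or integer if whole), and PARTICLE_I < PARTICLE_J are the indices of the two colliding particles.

Answer: 2/7 1 2

Derivation:
Pair (0,1): pos 5,6 vel 0,3 -> not approaching (rel speed -3 <= 0)
Pair (1,2): pos 6,8 vel 3,-4 -> gap=2, closing at 7/unit, collide at t=2/7
Pair (2,3): pos 8,19 vel -4,-3 -> not approaching (rel speed -1 <= 0)
Earliest collision: t=2/7 between 1 and 2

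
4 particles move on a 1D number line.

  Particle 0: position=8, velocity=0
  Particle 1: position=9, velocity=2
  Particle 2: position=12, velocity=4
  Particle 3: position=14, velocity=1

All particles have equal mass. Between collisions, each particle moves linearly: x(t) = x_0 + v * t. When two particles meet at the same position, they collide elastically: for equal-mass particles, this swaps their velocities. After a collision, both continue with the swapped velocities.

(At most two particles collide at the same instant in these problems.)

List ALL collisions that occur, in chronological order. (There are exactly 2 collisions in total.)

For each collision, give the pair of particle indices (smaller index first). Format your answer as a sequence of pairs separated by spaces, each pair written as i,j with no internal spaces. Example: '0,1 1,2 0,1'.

Answer: 2,3 1,2

Derivation:
Collision at t=2/3: particles 2 and 3 swap velocities; positions: p0=8 p1=31/3 p2=44/3 p3=44/3; velocities now: v0=0 v1=2 v2=1 v3=4
Collision at t=5: particles 1 and 2 swap velocities; positions: p0=8 p1=19 p2=19 p3=32; velocities now: v0=0 v1=1 v2=2 v3=4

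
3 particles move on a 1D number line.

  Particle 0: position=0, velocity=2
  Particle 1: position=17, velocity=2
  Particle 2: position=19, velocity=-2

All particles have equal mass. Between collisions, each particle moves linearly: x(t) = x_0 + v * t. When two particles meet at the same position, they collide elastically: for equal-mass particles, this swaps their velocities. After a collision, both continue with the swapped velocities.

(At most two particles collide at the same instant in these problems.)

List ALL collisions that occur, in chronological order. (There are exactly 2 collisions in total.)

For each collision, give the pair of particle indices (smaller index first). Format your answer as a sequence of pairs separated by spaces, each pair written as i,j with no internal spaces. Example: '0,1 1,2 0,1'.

Collision at t=1/2: particles 1 and 2 swap velocities; positions: p0=1 p1=18 p2=18; velocities now: v0=2 v1=-2 v2=2
Collision at t=19/4: particles 0 and 1 swap velocities; positions: p0=19/2 p1=19/2 p2=53/2; velocities now: v0=-2 v1=2 v2=2

Answer: 1,2 0,1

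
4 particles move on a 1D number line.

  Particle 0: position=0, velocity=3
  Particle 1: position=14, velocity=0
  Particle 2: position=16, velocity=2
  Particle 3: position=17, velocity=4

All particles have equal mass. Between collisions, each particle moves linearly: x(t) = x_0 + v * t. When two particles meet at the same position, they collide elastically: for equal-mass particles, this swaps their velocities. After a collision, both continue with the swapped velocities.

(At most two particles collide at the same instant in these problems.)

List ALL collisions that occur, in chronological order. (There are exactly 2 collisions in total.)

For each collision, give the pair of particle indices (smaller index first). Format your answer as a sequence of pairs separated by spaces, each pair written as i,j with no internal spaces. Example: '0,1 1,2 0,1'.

Answer: 0,1 1,2

Derivation:
Collision at t=14/3: particles 0 and 1 swap velocities; positions: p0=14 p1=14 p2=76/3 p3=107/3; velocities now: v0=0 v1=3 v2=2 v3=4
Collision at t=16: particles 1 and 2 swap velocities; positions: p0=14 p1=48 p2=48 p3=81; velocities now: v0=0 v1=2 v2=3 v3=4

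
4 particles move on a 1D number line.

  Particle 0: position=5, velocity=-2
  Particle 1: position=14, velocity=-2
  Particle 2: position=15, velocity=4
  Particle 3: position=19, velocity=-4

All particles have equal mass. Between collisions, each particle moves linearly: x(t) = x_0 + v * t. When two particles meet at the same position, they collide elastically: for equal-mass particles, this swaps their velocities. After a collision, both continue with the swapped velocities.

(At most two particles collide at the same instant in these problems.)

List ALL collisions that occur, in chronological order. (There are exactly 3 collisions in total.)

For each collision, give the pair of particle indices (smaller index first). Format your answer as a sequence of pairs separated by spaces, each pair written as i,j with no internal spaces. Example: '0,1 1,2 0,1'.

Collision at t=1/2: particles 2 and 3 swap velocities; positions: p0=4 p1=13 p2=17 p3=17; velocities now: v0=-2 v1=-2 v2=-4 v3=4
Collision at t=5/2: particles 1 and 2 swap velocities; positions: p0=0 p1=9 p2=9 p3=25; velocities now: v0=-2 v1=-4 v2=-2 v3=4
Collision at t=7: particles 0 and 1 swap velocities; positions: p0=-9 p1=-9 p2=0 p3=43; velocities now: v0=-4 v1=-2 v2=-2 v3=4

Answer: 2,3 1,2 0,1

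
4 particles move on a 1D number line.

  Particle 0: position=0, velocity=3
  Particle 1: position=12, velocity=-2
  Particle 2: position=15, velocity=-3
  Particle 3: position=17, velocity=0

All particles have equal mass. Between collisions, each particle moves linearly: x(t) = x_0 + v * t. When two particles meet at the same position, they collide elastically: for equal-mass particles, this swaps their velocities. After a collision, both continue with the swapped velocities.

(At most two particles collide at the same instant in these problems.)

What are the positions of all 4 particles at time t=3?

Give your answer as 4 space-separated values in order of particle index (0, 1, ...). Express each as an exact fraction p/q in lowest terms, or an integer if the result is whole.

Collision at t=12/5: particles 0 and 1 swap velocities; positions: p0=36/5 p1=36/5 p2=39/5 p3=17; velocities now: v0=-2 v1=3 v2=-3 v3=0
Collision at t=5/2: particles 1 and 2 swap velocities; positions: p0=7 p1=15/2 p2=15/2 p3=17; velocities now: v0=-2 v1=-3 v2=3 v3=0
Collision at t=3: particles 0 and 1 swap velocities; positions: p0=6 p1=6 p2=9 p3=17; velocities now: v0=-3 v1=-2 v2=3 v3=0
Advance to t=3 (no further collisions before then); velocities: v0=-3 v1=-2 v2=3 v3=0; positions = 6 6 9 17

Answer: 6 6 9 17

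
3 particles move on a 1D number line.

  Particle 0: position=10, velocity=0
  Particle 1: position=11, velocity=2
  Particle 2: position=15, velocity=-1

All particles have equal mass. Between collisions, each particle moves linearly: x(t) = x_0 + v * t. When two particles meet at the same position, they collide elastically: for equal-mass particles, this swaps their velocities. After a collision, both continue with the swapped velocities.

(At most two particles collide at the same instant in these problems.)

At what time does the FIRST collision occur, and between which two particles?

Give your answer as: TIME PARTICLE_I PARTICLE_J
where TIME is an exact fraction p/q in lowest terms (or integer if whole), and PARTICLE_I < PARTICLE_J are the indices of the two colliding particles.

Pair (0,1): pos 10,11 vel 0,2 -> not approaching (rel speed -2 <= 0)
Pair (1,2): pos 11,15 vel 2,-1 -> gap=4, closing at 3/unit, collide at t=4/3
Earliest collision: t=4/3 between 1 and 2

Answer: 4/3 1 2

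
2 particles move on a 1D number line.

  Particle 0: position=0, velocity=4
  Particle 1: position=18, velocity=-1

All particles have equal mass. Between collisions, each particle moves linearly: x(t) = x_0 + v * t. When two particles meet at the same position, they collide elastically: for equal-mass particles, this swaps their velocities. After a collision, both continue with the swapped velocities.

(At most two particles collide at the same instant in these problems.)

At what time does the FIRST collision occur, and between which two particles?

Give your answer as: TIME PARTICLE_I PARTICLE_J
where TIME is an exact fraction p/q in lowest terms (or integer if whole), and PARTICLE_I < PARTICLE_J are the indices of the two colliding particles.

Answer: 18/5 0 1

Derivation:
Pair (0,1): pos 0,18 vel 4,-1 -> gap=18, closing at 5/unit, collide at t=18/5
Earliest collision: t=18/5 between 0 and 1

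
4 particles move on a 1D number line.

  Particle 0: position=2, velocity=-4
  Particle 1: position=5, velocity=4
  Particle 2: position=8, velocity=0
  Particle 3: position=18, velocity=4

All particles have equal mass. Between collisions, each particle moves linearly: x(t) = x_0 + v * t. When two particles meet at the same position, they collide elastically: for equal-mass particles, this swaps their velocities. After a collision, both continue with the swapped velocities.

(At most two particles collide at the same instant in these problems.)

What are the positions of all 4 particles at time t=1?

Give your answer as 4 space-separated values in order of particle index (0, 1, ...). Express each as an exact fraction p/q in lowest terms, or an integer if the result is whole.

Answer: -2 8 9 22

Derivation:
Collision at t=3/4: particles 1 and 2 swap velocities; positions: p0=-1 p1=8 p2=8 p3=21; velocities now: v0=-4 v1=0 v2=4 v3=4
Advance to t=1 (no further collisions before then); velocities: v0=-4 v1=0 v2=4 v3=4; positions = -2 8 9 22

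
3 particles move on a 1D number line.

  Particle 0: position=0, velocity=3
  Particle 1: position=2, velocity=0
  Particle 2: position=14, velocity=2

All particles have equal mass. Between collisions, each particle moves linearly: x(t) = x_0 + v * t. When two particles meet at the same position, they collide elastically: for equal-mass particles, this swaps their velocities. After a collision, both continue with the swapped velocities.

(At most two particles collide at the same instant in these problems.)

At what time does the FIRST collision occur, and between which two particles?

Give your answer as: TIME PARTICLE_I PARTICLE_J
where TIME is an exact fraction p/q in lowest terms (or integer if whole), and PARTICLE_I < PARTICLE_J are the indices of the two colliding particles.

Answer: 2/3 0 1

Derivation:
Pair (0,1): pos 0,2 vel 3,0 -> gap=2, closing at 3/unit, collide at t=2/3
Pair (1,2): pos 2,14 vel 0,2 -> not approaching (rel speed -2 <= 0)
Earliest collision: t=2/3 between 0 and 1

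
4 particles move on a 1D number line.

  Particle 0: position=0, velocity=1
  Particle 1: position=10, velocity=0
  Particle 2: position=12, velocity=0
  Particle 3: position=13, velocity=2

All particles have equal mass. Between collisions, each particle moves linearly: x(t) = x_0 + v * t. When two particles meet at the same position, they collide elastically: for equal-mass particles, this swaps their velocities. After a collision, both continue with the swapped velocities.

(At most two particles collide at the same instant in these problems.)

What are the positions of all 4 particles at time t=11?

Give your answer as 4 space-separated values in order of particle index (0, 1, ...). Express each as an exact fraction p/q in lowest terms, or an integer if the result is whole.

Collision at t=10: particles 0 and 1 swap velocities; positions: p0=10 p1=10 p2=12 p3=33; velocities now: v0=0 v1=1 v2=0 v3=2
Advance to t=11 (no further collisions before then); velocities: v0=0 v1=1 v2=0 v3=2; positions = 10 11 12 35

Answer: 10 11 12 35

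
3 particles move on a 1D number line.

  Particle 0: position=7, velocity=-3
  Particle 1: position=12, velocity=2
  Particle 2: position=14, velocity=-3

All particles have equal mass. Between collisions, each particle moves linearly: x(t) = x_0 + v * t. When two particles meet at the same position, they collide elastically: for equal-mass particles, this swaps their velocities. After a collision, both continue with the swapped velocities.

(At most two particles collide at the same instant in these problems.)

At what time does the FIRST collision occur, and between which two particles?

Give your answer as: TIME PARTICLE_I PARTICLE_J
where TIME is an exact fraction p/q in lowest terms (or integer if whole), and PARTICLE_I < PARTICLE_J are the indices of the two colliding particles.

Answer: 2/5 1 2

Derivation:
Pair (0,1): pos 7,12 vel -3,2 -> not approaching (rel speed -5 <= 0)
Pair (1,2): pos 12,14 vel 2,-3 -> gap=2, closing at 5/unit, collide at t=2/5
Earliest collision: t=2/5 between 1 and 2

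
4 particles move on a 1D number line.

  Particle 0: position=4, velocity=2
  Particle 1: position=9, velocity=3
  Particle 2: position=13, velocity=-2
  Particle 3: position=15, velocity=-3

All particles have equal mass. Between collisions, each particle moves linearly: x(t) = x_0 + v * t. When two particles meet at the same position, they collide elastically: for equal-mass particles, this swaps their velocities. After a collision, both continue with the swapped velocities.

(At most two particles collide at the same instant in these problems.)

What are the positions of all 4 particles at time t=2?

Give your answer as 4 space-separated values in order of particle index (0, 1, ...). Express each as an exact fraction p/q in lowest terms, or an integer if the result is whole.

Answer: 8 9 9 15

Derivation:
Collision at t=4/5: particles 1 and 2 swap velocities; positions: p0=28/5 p1=57/5 p2=57/5 p3=63/5; velocities now: v0=2 v1=-2 v2=3 v3=-3
Collision at t=1: particles 2 and 3 swap velocities; positions: p0=6 p1=11 p2=12 p3=12; velocities now: v0=2 v1=-2 v2=-3 v3=3
Collision at t=2: particles 1 and 2 swap velocities; positions: p0=8 p1=9 p2=9 p3=15; velocities now: v0=2 v1=-3 v2=-2 v3=3
Advance to t=2 (no further collisions before then); velocities: v0=2 v1=-3 v2=-2 v3=3; positions = 8 9 9 15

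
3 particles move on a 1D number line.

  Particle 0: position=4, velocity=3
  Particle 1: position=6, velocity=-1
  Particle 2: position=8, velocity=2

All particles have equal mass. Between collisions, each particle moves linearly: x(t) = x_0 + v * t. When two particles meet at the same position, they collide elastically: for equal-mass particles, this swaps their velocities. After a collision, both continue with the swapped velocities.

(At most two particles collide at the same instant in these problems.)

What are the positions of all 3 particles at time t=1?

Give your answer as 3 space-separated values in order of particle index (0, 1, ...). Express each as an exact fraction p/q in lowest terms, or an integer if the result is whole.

Collision at t=1/2: particles 0 and 1 swap velocities; positions: p0=11/2 p1=11/2 p2=9; velocities now: v0=-1 v1=3 v2=2
Advance to t=1 (no further collisions before then); velocities: v0=-1 v1=3 v2=2; positions = 5 7 10

Answer: 5 7 10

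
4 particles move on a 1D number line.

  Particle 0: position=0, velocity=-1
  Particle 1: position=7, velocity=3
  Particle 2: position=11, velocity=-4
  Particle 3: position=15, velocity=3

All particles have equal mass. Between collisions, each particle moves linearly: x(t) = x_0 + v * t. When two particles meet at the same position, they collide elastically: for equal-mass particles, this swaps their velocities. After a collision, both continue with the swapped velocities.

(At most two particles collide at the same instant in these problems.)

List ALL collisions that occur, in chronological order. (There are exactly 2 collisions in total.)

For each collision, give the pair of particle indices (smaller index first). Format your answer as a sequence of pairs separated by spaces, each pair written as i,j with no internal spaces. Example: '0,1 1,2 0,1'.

Collision at t=4/7: particles 1 and 2 swap velocities; positions: p0=-4/7 p1=61/7 p2=61/7 p3=117/7; velocities now: v0=-1 v1=-4 v2=3 v3=3
Collision at t=11/3: particles 0 and 1 swap velocities; positions: p0=-11/3 p1=-11/3 p2=18 p3=26; velocities now: v0=-4 v1=-1 v2=3 v3=3

Answer: 1,2 0,1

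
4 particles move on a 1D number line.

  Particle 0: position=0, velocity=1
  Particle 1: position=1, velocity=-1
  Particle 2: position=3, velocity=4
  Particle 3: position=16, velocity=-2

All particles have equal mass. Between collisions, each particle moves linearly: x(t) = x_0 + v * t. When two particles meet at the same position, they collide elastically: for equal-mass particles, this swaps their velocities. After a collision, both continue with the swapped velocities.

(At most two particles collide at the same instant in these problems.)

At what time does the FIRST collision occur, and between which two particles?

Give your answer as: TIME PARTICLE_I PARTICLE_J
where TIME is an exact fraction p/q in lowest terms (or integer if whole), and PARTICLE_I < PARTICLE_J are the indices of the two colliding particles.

Pair (0,1): pos 0,1 vel 1,-1 -> gap=1, closing at 2/unit, collide at t=1/2
Pair (1,2): pos 1,3 vel -1,4 -> not approaching (rel speed -5 <= 0)
Pair (2,3): pos 3,16 vel 4,-2 -> gap=13, closing at 6/unit, collide at t=13/6
Earliest collision: t=1/2 between 0 and 1

Answer: 1/2 0 1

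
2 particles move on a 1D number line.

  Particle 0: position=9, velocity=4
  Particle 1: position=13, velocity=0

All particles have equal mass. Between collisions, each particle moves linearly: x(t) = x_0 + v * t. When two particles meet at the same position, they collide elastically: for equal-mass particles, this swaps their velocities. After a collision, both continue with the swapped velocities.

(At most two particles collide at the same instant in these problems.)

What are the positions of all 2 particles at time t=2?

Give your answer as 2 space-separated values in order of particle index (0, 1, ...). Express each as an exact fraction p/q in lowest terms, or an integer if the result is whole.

Collision at t=1: particles 0 and 1 swap velocities; positions: p0=13 p1=13; velocities now: v0=0 v1=4
Advance to t=2 (no further collisions before then); velocities: v0=0 v1=4; positions = 13 17

Answer: 13 17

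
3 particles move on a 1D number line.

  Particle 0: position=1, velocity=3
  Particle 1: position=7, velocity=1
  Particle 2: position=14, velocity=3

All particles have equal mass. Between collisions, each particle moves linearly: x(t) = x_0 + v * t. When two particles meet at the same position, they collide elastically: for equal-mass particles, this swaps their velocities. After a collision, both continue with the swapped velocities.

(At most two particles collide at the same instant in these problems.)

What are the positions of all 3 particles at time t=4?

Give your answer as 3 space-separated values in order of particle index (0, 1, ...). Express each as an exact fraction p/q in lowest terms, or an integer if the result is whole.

Collision at t=3: particles 0 and 1 swap velocities; positions: p0=10 p1=10 p2=23; velocities now: v0=1 v1=3 v2=3
Advance to t=4 (no further collisions before then); velocities: v0=1 v1=3 v2=3; positions = 11 13 26

Answer: 11 13 26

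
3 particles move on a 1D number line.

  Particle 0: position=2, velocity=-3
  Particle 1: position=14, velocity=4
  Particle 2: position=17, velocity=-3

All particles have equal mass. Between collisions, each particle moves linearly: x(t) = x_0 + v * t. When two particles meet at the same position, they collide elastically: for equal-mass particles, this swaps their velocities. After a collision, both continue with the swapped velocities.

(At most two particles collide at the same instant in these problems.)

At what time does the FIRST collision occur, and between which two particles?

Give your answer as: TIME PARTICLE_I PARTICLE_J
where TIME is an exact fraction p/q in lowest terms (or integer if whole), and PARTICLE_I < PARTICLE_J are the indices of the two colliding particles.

Answer: 3/7 1 2

Derivation:
Pair (0,1): pos 2,14 vel -3,4 -> not approaching (rel speed -7 <= 0)
Pair (1,2): pos 14,17 vel 4,-3 -> gap=3, closing at 7/unit, collide at t=3/7
Earliest collision: t=3/7 between 1 and 2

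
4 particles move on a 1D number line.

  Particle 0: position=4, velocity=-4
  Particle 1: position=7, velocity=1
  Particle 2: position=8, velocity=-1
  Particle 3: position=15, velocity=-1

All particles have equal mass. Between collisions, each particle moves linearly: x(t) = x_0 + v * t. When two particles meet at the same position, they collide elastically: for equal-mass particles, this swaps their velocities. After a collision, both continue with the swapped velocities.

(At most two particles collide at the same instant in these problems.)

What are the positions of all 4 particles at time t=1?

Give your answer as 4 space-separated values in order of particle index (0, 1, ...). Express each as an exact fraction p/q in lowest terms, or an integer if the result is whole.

Collision at t=1/2: particles 1 and 2 swap velocities; positions: p0=2 p1=15/2 p2=15/2 p3=29/2; velocities now: v0=-4 v1=-1 v2=1 v3=-1
Advance to t=1 (no further collisions before then); velocities: v0=-4 v1=-1 v2=1 v3=-1; positions = 0 7 8 14

Answer: 0 7 8 14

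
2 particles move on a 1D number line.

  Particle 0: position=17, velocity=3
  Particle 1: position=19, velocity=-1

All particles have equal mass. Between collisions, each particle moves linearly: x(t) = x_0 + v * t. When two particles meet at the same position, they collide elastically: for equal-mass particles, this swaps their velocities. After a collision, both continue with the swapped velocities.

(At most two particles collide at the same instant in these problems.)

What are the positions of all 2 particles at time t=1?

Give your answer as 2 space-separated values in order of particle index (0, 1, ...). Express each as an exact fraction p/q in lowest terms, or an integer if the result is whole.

Answer: 18 20

Derivation:
Collision at t=1/2: particles 0 and 1 swap velocities; positions: p0=37/2 p1=37/2; velocities now: v0=-1 v1=3
Advance to t=1 (no further collisions before then); velocities: v0=-1 v1=3; positions = 18 20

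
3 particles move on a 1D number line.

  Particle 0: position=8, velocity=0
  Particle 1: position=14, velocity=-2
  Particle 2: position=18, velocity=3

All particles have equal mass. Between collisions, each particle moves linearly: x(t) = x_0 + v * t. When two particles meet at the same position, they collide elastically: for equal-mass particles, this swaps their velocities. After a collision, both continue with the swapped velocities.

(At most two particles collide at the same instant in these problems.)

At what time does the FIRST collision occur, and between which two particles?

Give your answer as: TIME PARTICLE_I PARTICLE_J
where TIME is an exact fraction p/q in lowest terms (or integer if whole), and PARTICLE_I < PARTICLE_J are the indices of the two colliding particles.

Answer: 3 0 1

Derivation:
Pair (0,1): pos 8,14 vel 0,-2 -> gap=6, closing at 2/unit, collide at t=3
Pair (1,2): pos 14,18 vel -2,3 -> not approaching (rel speed -5 <= 0)
Earliest collision: t=3 between 0 and 1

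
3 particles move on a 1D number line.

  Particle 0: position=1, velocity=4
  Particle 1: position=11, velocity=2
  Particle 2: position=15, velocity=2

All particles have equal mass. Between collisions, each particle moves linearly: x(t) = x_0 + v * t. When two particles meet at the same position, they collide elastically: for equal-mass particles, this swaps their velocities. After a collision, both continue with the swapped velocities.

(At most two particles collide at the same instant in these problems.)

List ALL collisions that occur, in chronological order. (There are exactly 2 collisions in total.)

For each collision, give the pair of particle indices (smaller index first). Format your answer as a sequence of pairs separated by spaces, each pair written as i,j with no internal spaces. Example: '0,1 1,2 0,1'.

Answer: 0,1 1,2

Derivation:
Collision at t=5: particles 0 and 1 swap velocities; positions: p0=21 p1=21 p2=25; velocities now: v0=2 v1=4 v2=2
Collision at t=7: particles 1 and 2 swap velocities; positions: p0=25 p1=29 p2=29; velocities now: v0=2 v1=2 v2=4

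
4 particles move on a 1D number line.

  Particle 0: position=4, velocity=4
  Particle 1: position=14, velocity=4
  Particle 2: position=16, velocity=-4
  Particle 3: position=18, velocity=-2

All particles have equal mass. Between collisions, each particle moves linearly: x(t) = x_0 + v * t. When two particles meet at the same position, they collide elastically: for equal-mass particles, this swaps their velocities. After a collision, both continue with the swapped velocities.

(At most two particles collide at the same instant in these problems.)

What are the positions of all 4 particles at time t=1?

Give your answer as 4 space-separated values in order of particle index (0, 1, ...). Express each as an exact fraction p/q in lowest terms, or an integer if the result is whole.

Collision at t=1/4: particles 1 and 2 swap velocities; positions: p0=5 p1=15 p2=15 p3=35/2; velocities now: v0=4 v1=-4 v2=4 v3=-2
Collision at t=2/3: particles 2 and 3 swap velocities; positions: p0=20/3 p1=40/3 p2=50/3 p3=50/3; velocities now: v0=4 v1=-4 v2=-2 v3=4
Advance to t=1 (no further collisions before then); velocities: v0=4 v1=-4 v2=-2 v3=4; positions = 8 12 16 18

Answer: 8 12 16 18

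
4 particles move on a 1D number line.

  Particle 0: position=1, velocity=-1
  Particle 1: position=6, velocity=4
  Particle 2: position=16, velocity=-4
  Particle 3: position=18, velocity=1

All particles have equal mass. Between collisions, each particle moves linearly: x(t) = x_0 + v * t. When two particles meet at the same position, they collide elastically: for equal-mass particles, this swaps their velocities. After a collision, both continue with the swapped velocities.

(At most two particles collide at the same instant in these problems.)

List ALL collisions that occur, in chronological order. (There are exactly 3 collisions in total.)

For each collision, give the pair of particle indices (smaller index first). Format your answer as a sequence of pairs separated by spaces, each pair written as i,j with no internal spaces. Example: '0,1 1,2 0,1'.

Answer: 1,2 2,3 0,1

Derivation:
Collision at t=5/4: particles 1 and 2 swap velocities; positions: p0=-1/4 p1=11 p2=11 p3=77/4; velocities now: v0=-1 v1=-4 v2=4 v3=1
Collision at t=4: particles 2 and 3 swap velocities; positions: p0=-3 p1=0 p2=22 p3=22; velocities now: v0=-1 v1=-4 v2=1 v3=4
Collision at t=5: particles 0 and 1 swap velocities; positions: p0=-4 p1=-4 p2=23 p3=26; velocities now: v0=-4 v1=-1 v2=1 v3=4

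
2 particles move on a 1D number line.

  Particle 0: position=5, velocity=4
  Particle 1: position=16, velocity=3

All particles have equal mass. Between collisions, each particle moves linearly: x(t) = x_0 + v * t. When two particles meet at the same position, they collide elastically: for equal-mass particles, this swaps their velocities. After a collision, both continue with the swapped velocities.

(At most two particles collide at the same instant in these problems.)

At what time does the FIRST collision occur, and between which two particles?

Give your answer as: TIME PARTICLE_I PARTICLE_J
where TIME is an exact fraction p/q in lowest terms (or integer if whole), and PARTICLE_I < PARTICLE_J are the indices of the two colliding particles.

Answer: 11 0 1

Derivation:
Pair (0,1): pos 5,16 vel 4,3 -> gap=11, closing at 1/unit, collide at t=11
Earliest collision: t=11 between 0 and 1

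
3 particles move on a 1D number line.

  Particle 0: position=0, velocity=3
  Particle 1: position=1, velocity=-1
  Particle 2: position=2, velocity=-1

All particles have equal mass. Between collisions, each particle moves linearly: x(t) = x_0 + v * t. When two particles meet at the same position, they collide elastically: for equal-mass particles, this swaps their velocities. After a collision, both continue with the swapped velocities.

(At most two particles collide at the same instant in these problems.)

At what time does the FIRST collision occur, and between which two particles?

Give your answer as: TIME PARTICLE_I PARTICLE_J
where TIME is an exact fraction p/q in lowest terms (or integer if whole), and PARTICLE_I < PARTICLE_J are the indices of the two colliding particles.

Pair (0,1): pos 0,1 vel 3,-1 -> gap=1, closing at 4/unit, collide at t=1/4
Pair (1,2): pos 1,2 vel -1,-1 -> not approaching (rel speed 0 <= 0)
Earliest collision: t=1/4 between 0 and 1

Answer: 1/4 0 1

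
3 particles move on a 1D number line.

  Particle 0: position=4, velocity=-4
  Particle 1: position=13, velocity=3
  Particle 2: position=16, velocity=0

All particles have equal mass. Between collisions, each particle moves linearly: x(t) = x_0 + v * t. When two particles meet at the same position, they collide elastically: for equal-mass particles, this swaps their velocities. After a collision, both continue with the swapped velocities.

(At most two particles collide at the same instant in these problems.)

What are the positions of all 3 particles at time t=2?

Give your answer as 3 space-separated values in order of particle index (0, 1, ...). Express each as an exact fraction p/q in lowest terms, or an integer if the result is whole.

Answer: -4 16 19

Derivation:
Collision at t=1: particles 1 and 2 swap velocities; positions: p0=0 p1=16 p2=16; velocities now: v0=-4 v1=0 v2=3
Advance to t=2 (no further collisions before then); velocities: v0=-4 v1=0 v2=3; positions = -4 16 19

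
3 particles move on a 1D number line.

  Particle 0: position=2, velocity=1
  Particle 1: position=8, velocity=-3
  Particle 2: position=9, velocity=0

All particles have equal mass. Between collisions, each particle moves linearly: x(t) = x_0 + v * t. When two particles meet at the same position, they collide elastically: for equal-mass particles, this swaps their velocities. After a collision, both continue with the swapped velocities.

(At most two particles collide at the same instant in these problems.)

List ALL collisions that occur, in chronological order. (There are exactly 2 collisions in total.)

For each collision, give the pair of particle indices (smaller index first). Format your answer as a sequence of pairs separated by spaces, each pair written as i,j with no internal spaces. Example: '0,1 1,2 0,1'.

Collision at t=3/2: particles 0 and 1 swap velocities; positions: p0=7/2 p1=7/2 p2=9; velocities now: v0=-3 v1=1 v2=0
Collision at t=7: particles 1 and 2 swap velocities; positions: p0=-13 p1=9 p2=9; velocities now: v0=-3 v1=0 v2=1

Answer: 0,1 1,2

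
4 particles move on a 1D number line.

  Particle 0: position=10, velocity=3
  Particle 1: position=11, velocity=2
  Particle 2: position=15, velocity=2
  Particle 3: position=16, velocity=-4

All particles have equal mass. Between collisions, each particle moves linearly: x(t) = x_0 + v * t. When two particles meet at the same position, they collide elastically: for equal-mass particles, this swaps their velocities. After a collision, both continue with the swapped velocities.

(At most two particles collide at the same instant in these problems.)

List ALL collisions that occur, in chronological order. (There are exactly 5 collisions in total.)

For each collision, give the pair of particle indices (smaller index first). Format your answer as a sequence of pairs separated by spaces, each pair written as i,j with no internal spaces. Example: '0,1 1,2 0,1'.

Collision at t=1/6: particles 2 and 3 swap velocities; positions: p0=21/2 p1=34/3 p2=46/3 p3=46/3; velocities now: v0=3 v1=2 v2=-4 v3=2
Collision at t=5/6: particles 1 and 2 swap velocities; positions: p0=25/2 p1=38/3 p2=38/3 p3=50/3; velocities now: v0=3 v1=-4 v2=2 v3=2
Collision at t=6/7: particles 0 and 1 swap velocities; positions: p0=88/7 p1=88/7 p2=89/7 p3=117/7; velocities now: v0=-4 v1=3 v2=2 v3=2
Collision at t=1: particles 1 and 2 swap velocities; positions: p0=12 p1=13 p2=13 p3=17; velocities now: v0=-4 v1=2 v2=3 v3=2
Collision at t=5: particles 2 and 3 swap velocities; positions: p0=-4 p1=21 p2=25 p3=25; velocities now: v0=-4 v1=2 v2=2 v3=3

Answer: 2,3 1,2 0,1 1,2 2,3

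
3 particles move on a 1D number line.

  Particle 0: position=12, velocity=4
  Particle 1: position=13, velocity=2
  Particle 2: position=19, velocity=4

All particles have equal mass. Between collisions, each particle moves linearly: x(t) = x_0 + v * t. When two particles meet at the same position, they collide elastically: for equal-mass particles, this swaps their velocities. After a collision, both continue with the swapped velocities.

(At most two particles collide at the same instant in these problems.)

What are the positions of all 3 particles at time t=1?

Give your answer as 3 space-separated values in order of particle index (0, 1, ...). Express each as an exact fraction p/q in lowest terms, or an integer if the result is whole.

Answer: 15 16 23

Derivation:
Collision at t=1/2: particles 0 and 1 swap velocities; positions: p0=14 p1=14 p2=21; velocities now: v0=2 v1=4 v2=4
Advance to t=1 (no further collisions before then); velocities: v0=2 v1=4 v2=4; positions = 15 16 23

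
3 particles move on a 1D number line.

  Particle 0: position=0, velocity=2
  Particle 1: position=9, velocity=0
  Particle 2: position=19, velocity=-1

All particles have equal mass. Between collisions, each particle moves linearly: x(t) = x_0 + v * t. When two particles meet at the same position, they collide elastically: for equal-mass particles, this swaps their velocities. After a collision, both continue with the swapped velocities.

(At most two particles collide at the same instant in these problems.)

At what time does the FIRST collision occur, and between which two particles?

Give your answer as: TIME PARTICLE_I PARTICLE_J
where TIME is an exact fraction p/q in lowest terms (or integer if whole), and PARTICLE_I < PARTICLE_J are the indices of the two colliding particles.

Answer: 9/2 0 1

Derivation:
Pair (0,1): pos 0,9 vel 2,0 -> gap=9, closing at 2/unit, collide at t=9/2
Pair (1,2): pos 9,19 vel 0,-1 -> gap=10, closing at 1/unit, collide at t=10
Earliest collision: t=9/2 between 0 and 1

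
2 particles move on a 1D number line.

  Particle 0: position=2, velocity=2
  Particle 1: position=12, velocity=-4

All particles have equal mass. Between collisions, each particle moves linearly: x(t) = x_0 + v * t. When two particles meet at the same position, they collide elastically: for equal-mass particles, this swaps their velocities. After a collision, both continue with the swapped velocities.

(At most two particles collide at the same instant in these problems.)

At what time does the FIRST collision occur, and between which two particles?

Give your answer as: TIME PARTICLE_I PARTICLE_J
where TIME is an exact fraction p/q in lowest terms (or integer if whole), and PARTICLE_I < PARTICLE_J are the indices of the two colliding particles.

Answer: 5/3 0 1

Derivation:
Pair (0,1): pos 2,12 vel 2,-4 -> gap=10, closing at 6/unit, collide at t=5/3
Earliest collision: t=5/3 between 0 and 1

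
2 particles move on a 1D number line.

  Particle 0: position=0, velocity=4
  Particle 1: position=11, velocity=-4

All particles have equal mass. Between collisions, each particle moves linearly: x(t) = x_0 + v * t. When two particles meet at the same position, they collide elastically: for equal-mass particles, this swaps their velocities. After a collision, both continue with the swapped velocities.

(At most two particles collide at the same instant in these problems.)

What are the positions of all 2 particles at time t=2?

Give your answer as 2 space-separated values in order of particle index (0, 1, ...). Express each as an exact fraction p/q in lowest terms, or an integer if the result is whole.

Answer: 3 8

Derivation:
Collision at t=11/8: particles 0 and 1 swap velocities; positions: p0=11/2 p1=11/2; velocities now: v0=-4 v1=4
Advance to t=2 (no further collisions before then); velocities: v0=-4 v1=4; positions = 3 8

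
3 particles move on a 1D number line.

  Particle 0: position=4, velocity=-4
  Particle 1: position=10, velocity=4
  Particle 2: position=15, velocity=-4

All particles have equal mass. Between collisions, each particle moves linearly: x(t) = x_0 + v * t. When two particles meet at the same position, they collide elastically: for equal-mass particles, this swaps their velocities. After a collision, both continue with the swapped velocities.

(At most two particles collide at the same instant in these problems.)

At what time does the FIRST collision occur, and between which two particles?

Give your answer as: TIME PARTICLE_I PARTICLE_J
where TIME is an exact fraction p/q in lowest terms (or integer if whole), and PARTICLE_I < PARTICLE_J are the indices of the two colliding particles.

Pair (0,1): pos 4,10 vel -4,4 -> not approaching (rel speed -8 <= 0)
Pair (1,2): pos 10,15 vel 4,-4 -> gap=5, closing at 8/unit, collide at t=5/8
Earliest collision: t=5/8 between 1 and 2

Answer: 5/8 1 2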